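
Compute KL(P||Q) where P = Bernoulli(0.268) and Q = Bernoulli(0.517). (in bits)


KL = p*log2(p/q) + (1-p)*log2((1-p)/(1-q)) = 0.268*log2(0.268/0.517) + 0.732*log2(0.732/0.483) = 0.185

0.185 bits


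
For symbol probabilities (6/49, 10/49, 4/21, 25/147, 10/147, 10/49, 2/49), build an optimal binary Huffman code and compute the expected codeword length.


Huffman construction (repeatedly merge the two least-probable nodes; each merge adds 1 bit to every symbol beneath it): 2/49 + 10/147 = 16/147; 16/147 + 6/49 = 34/147; 25/147 + 4/21 = 53/147; 10/49 + 10/49 = 20/49; 34/147 + 53/147 = 29/49; 20/49 + 29/49 = 1. Resulting codeword lengths (in the order the probabilities were given): (3, 2, 3, 3, 4, 2, 4). L_avg = sum(p_i * l_i) = 6/49*3 + 10/49*2 + 4/21*3 + 25/147*3 + 10/147*4 + 10/49*2 + 2/49*4 = 397/147 = 2.7007

2.7007 bits


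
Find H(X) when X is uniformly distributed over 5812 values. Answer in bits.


H = log2(n) = log2(5812) = 12.5048

12.5048 bits


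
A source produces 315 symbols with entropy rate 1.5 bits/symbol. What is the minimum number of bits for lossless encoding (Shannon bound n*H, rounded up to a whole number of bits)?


Minimum bits >= n * H = 315 * 1.5 = 472.5, rounded up to a whole number of bits = 473

473 bits


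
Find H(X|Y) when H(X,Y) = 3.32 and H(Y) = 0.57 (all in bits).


H(X|Y) = H(X,Y) - H(Y) = 3.32 - 0.57 = 2.75

2.75 bits


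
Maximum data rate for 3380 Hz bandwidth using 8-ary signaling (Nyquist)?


Rate = 2 * B * log2(M) = 2 * 3380 * 3.0 = 20280.0

20280.0 bps


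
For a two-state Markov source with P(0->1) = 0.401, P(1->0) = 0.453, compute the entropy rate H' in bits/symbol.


Stationary distribution: pi_0 = p10/(p01+p10) = 0.5304, pi_1 = 0.4696. Entropy rate H' = pi_0*H(p01) + pi_1*H(p10) = 0.5304*0.9715 + 0.4696*0.9936 = 0.9819

0.9819 bits/symbol


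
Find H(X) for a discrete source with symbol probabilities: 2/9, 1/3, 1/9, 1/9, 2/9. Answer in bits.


H = -sum(p_i * log2(p_i)). Terms: -(2/9)*log2(2/9) = 0.482206; -(1/3)*log2(1/3) = 0.528321; -(1/9)*log2(1/9) = 0.352214; -(1/9)*log2(1/9) = 0.352214; -(2/9)*log2(2/9) = 0.482206. H = 0.482206 + 0.528321 + 0.352214 + 0.352214 + 0.482206 = 2.1972

2.1972 bits


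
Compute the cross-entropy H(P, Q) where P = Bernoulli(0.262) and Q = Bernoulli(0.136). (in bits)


H(P,Q) = -p*log2(q) - (1-p)*log2(1-q). -0.262*log2(0.136) = 0.754120; -0.738*log2(0.864) = 0.155642. H(P,Q) = 0.754120 + 0.155642 = 0.9098

0.9098 bits


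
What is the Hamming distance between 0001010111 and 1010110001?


Count differing positions: ^ . ^ ^ ^ . . ^ ^ . = 6 differences

6


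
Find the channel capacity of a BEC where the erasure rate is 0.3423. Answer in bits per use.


C = 1 - epsilon = 1 - 0.3423 = 0.6577

0.6577 bits


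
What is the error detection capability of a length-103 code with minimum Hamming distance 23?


Detection capability = d_min - 1 = 23 - 1 = 22

22 errors


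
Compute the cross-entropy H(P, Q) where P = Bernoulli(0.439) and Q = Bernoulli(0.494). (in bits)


H(P,Q) = -p*log2(q) - (1-p)*log2(1-q). -0.439*log2(0.494) = 0.446646; -0.561*log2(0.506) = 0.551346. H(P,Q) = 0.446646 + 0.551346 = 0.998

0.998 bits


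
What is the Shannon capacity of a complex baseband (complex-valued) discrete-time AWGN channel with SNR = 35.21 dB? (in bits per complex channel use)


SNR_linear = 10^(35.21/10) = 3318.9446; C = log2(1 + SNR_linear) = log2(1 + 3318.9446) = 11.6969

11.6969 bits/channel use


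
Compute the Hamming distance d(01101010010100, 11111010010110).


Count differing positions: ^ . . ^ . . . . . . . . ^ . = 3 differences

3


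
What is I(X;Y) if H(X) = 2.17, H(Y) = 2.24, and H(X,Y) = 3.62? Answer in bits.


I(X;Y) = H(X) + H(Y) - H(X,Y) = 2.17 + 2.24 - 3.62 = 0.79

0.79 bits


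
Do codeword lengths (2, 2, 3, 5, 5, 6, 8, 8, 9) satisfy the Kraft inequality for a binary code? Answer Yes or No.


Kraft sum = sum(2^(-l_i)) = 0.7129, need <= 1. Result: satisfied (a binary prefix-free code with these lengths exists)

Yes


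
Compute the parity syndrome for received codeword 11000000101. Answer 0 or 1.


Syndrome = XOR of all bits = 1 XOR 1 XOR 0 XOR 0 XOR 0 XOR 0 XOR 0 XOR 0 XOR 1 XOR 0 XOR 1 = 0

0


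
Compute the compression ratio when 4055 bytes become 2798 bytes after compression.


Ratio = original / compressed = 4055 / 2798 = 1.4492

1.4492


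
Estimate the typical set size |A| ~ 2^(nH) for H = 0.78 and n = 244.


log2|A_typical| = nH = 244 * 0.78 = 190.32, so |A_typical| ~ 2^190.32 = 1.959e+57

1.959e+57


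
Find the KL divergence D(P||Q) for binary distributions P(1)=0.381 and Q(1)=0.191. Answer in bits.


KL = p*log2(p/q) + (1-p)*log2((1-p)/(1-q)) = 0.381*log2(0.381/0.191) + 0.619*log2(0.619/0.809) = 0.1405

0.1405 bits


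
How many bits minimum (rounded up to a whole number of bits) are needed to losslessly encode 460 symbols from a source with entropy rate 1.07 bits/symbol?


Minimum bits >= n * H = 460 * 1.07 = 492.2, rounded up to a whole number of bits = 493

493 bits


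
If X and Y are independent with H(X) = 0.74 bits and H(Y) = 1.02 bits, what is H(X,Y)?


For independent variables, H(X,Y) = H(X) + H(Y) = 0.74 + 1.02 = 1.76

1.76 bits


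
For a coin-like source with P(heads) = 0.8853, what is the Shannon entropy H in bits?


H = -p*log2(p) - (1-p)*log2(1-p). -0.8853*log2(0.8853) = 0.155602; -0.1147*log2(0.1147) = 0.358330. H = 0.155602 + 0.358330 = 0.5139

0.5139 bits


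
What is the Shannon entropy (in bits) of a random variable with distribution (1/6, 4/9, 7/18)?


H = -sum(p_i * log2(p_i)). Terms: -(1/6)*log2(1/6) = 0.430827; -(4/9)*log2(4/9) = 0.519967; -(7/18)*log2(7/18) = 0.529888. H = 0.430827 + 0.519967 + 0.529888 = 1.4807

1.4807 bits


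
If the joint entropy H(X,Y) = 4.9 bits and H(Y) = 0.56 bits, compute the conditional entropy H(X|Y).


H(X|Y) = H(X,Y) - H(Y) = 4.9 - 0.56 = 4.34

4.34 bits


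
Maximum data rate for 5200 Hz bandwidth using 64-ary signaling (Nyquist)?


Rate = 2 * B * log2(M) = 2 * 5200 * 6.0 = 62400.0

62400.0 bps


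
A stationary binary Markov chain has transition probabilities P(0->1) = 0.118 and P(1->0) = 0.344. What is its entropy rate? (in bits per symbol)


Stationary distribution: pi_0 = p10/(p01+p10) = 0.7446, pi_1 = 0.2554. Entropy rate H' = pi_0*H(p01) + pi_1*H(p10) = 0.7446*0.5236 + 0.2554*0.9286 = 0.627

0.627 bits/symbol


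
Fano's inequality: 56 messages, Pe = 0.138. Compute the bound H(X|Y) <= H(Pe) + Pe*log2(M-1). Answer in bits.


H(Pe) = -Pe*log2(Pe) - (1-Pe)*log2(1-Pe) = -0.138*log2(0.138) - 0.862*log2(0.862) = 0.394302 + 0.184675 = 0.579. Pe*log2(M-1) = 0.138*log2(55) = 0.797828. Bound = H(Pe) + Pe*log2(M-1) = 0.394302 + 0.184675 + 0.797828 = 1.3768

1.3768 bits


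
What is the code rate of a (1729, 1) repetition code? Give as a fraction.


Rate = k/n = 1/1729

1/1729


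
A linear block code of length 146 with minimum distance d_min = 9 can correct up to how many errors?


Correction capability = floor((d-1)/2) = floor((9-1)/2) = 4

4 errors


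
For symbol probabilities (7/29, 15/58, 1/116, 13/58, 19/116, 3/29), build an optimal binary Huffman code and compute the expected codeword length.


Huffman construction (repeatedly merge the two least-probable nodes; each merge adds 1 bit to every symbol beneath it): 1/116 + 3/29 = 13/116; 13/116 + 19/116 = 8/29; 13/58 + 7/29 = 27/58; 15/58 + 8/29 = 31/58; 27/58 + 31/58 = 1. Resulting codeword lengths (in the order the probabilities were given): (2, 2, 4, 2, 3, 4). L_avg = sum(p_i * l_i) = 7/29*2 + 15/58*2 + 1/116*4 + 13/58*2 + 19/116*3 + 3/29*4 = 277/116 = 2.3879

2.3879 bits


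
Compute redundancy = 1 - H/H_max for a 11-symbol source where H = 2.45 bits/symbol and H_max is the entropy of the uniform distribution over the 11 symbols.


H_max = log2(K) = log2(11) = 3.4594 bits/symbol. Redundancy = 1 - H/H_max = 1 - 2.45/3.4594 = 1 - 0.7082 = 0.2918

0.2918


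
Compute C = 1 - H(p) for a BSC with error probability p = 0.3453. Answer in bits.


H(p) = -p*log2(p) - (1-p)*log2(1-p) = -0.3453*log2(0.3453) - 0.6547*log2(0.6547) = 0.529717 + 0.400083 = 0.9298. C = 1 - H(p) = 1 - 0.9298 = 0.0702

0.0702 bits


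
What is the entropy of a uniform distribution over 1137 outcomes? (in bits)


H = log2(n) = log2(1137) = 10.151

10.151 bits


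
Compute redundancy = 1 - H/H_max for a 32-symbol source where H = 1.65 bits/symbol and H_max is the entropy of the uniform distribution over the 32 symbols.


H_max = log2(K) = log2(32) = 5.0 bits/symbol. Redundancy = 1 - H/H_max = 1 - 1.65/5.0 = 1 - 0.33 = 0.67

0.67


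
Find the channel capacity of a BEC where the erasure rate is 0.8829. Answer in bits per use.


C = 1 - epsilon = 1 - 0.8829 = 0.1171

0.1171 bits


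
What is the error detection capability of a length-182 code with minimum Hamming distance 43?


Detection capability = d_min - 1 = 43 - 1 = 42

42 errors


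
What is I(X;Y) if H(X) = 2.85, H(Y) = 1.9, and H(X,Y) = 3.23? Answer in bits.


I(X;Y) = H(X) + H(Y) - H(X,Y) = 2.85 + 1.9 - 3.23 = 1.52

1.52 bits


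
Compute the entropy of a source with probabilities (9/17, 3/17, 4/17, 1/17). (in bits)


H = -sum(p_i * log2(p_i)). Terms: -(9/17)*log2(9/17) = 0.485755; -(3/17)*log2(3/17) = 0.441618; -(4/17)*log2(4/17) = 0.491168; -(1/17)*log2(1/17) = 0.240439. H = 0.485755 + 0.441618 + 0.491168 + 0.240439 = 1.659

1.659 bits


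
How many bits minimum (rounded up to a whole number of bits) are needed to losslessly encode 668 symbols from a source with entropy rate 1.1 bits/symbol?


Minimum bits >= n * H = 668 * 1.1 = 734.8, rounded up to a whole number of bits = 735

735 bits


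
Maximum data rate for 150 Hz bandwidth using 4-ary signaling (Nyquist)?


Rate = 2 * B * log2(M) = 2 * 150 * 2.0 = 600.0

600.0 bps


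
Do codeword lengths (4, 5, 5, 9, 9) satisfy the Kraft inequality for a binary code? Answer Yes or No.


Kraft sum = sum(2^(-l_i)) = 0.1289, need <= 1. Result: satisfied (a binary prefix-free code with these lengths exists)

Yes


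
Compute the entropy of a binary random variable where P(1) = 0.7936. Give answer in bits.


H = -p*log2(p) - (1-p)*log2(1-p). -0.7936*log2(0.7936) = 0.264678; -0.2064*log2(0.2064) = 0.469867. H = 0.264678 + 0.469867 = 0.7345

0.7345 bits


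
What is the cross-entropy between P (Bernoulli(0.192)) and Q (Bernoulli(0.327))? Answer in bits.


H(P,Q) = -p*log2(q) - (1-p)*log2(1-q). -0.192*log2(0.327) = 0.309626; -0.808*log2(0.673) = 0.461628. H(P,Q) = 0.309626 + 0.461628 = 0.7713

0.7713 bits


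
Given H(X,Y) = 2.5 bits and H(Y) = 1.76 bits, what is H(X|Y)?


H(X|Y) = H(X,Y) - H(Y) = 2.5 - 1.76 = 0.74

0.74 bits


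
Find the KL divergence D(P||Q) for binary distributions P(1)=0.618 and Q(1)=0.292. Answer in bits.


KL = p*log2(p/q) + (1-p)*log2((1-p)/(1-q)) = 0.618*log2(0.618/0.292) + 0.382*log2(0.382/0.708) = 0.3284

0.3284 bits


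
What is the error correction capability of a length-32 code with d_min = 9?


Correction capability = floor((d-1)/2) = floor((9-1)/2) = 4

4 errors


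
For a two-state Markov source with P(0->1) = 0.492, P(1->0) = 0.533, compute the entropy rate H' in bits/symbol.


Stationary distribution: pi_0 = p10/(p01+p10) = 0.52, pi_1 = 0.48. Entropy rate H' = pi_0*H(p01) + pi_1*H(p10) = 0.52*0.9998 + 0.48*0.9969 = 0.9984

0.9984 bits/symbol


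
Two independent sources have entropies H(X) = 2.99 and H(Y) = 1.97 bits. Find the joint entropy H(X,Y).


For independent variables, H(X,Y) = H(X) + H(Y) = 2.99 + 1.97 = 4.96

4.96 bits


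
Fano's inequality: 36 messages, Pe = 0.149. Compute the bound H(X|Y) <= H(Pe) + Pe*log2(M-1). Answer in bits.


H(Pe) = -Pe*log2(Pe) - (1-Pe)*log2(1-Pe) = -0.149*log2(0.149) - 0.851*log2(0.851) = 0.409246 + 0.198086 = 0.6073. Pe*log2(M-1) = 0.149*log2(35) = 0.764263. Bound = H(Pe) + Pe*log2(M-1) = 0.409246 + 0.198086 + 0.764263 = 1.3716

1.3716 bits


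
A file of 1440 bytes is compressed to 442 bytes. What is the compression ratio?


Ratio = original / compressed = 1440 / 442 = 3.2579

3.2579


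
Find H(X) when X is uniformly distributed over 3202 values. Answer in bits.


H = log2(n) = log2(3202) = 11.6448

11.6448 bits


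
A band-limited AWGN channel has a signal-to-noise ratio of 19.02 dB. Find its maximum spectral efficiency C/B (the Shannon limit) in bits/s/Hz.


SNR_linear = 10^(19.02/10) = 79.7995; C/B = log2(1 + SNR_linear) = log2(1 + 79.7995) = 6.3363

6.3363 bits/s/Hz


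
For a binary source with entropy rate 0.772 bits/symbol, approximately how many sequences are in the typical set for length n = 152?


log2|A_typical| = nH = 152 * 0.772 = 117.344, so |A_typical| ~ 2^117.344 = 2.109e+35

2.109e+35


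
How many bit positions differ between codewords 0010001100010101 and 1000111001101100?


Count differing positions: ^ . ^ . ^ ^ . ^ . ^ ^ ^ ^ . . ^ = 10 differences

10


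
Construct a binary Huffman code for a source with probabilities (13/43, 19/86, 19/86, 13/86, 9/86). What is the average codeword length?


Huffman construction (repeatedly merge the two least-probable nodes; each merge adds 1 bit to every symbol beneath it): 9/86 + 13/86 = 11/43; 19/86 + 19/86 = 19/43; 11/43 + 13/43 = 24/43; 19/43 + 24/43 = 1. Resulting codeword lengths (in the order the probabilities were given): (2, 2, 2, 3, 3). L_avg = sum(p_i * l_i) = 13/43*2 + 19/86*2 + 19/86*2 + 13/86*3 + 9/86*3 = 97/43 = 2.2558

2.2558 bits


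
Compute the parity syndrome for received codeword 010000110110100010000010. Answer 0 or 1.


Syndrome = XOR of all bits = 0 XOR 1 XOR 0 XOR 0 XOR 0 XOR 0 XOR 1 XOR 1 XOR 0 XOR 1 XOR 1 XOR 0 XOR 1 XOR 0 XOR 0 XOR 0 XOR 1 XOR 0 XOR 0 XOR 0 XOR 0 XOR 0 XOR 1 XOR 0 = 0

0


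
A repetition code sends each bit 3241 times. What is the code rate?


Rate = k/n = 1/3241

1/3241


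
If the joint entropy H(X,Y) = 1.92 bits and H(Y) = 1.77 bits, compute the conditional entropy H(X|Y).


H(X|Y) = H(X,Y) - H(Y) = 1.92 - 1.77 = 0.15

0.15 bits


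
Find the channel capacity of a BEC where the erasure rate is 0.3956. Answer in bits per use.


C = 1 - epsilon = 1 - 0.3956 = 0.6044

0.6044 bits


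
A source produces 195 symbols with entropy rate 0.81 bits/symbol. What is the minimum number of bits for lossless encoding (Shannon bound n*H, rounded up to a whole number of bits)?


Minimum bits >= n * H = 195 * 0.81 = 157.95, rounded up to a whole number of bits = 158

158 bits


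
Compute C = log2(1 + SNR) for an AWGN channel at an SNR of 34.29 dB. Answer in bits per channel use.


SNR_linear = 10^(34.29/10) = 2685.3444; C = log2(1 + SNR_linear) = log2(1 + 2685.3444) = 11.3914

11.3914 bits/channel use


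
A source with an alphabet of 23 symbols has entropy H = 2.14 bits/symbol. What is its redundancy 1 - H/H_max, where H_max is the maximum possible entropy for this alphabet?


H_max = log2(K) = log2(23) = 4.5236 bits/symbol. Redundancy = 1 - H/H_max = 1 - 2.14/4.5236 = 1 - 0.4731 = 0.5269

0.5269


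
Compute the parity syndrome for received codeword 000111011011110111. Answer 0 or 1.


Syndrome = XOR of all bits = 0 XOR 0 XOR 0 XOR 1 XOR 1 XOR 1 XOR 0 XOR 1 XOR 1 XOR 0 XOR 1 XOR 1 XOR 1 XOR 1 XOR 0 XOR 1 XOR 1 XOR 1 = 0

0


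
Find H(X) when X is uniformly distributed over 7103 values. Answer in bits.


H = log2(n) = log2(7103) = 12.7942

12.7942 bits


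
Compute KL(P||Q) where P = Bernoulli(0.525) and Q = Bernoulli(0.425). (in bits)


KL = p*log2(p/q) + (1-p)*log2((1-p)/(1-q)) = 0.525*log2(0.525/0.425) + 0.475*log2(0.475/0.575) = 0.0291

0.0291 bits


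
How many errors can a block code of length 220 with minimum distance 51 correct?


Correction capability = floor((d-1)/2) = floor((51-1)/2) = 25

25 errors


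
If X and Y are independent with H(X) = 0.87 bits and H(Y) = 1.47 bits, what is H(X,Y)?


For independent variables, H(X,Y) = H(X) + H(Y) = 0.87 + 1.47 = 2.34

2.34 bits


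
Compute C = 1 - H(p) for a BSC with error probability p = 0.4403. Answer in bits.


H(p) = -p*log2(p) - (1-p)*log2(1-p) = -0.4403*log2(0.4403) - 0.5597*log2(0.5597) = 0.521069 + 0.468622 = 0.9897. C = 1 - H(p) = 1 - 0.9897 = 0.0103

0.0103 bits


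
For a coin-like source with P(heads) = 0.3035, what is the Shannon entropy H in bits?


H = -p*log2(p) - (1-p)*log2(1-p). -0.3035*log2(0.3035) = 0.522090; -0.6965*log2(0.6965) = 0.363437. H = 0.522090 + 0.363437 = 0.8855

0.8855 bits


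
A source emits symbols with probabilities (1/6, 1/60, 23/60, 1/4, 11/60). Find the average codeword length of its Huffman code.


Huffman construction (repeatedly merge the two least-probable nodes; each merge adds 1 bit to every symbol beneath it): 1/60 + 1/6 = 11/60; 11/60 + 11/60 = 11/30; 1/4 + 11/30 = 37/60; 23/60 + 37/60 = 1. Resulting codeword lengths (in the order the probabilities were given): (4, 4, 1, 2, 3). L_avg = sum(p_i * l_i) = 1/6*4 + 1/60*4 + 23/60*1 + 1/4*2 + 11/60*3 = 13/6 = 2.1667

2.1667 bits


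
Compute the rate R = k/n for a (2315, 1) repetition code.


Rate = k/n = 1/2315

1/2315


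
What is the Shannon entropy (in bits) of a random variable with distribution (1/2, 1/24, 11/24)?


H = -sum(p_i * log2(p_i)). Terms: -(1/2)*log2(1/2) = 0.500000; -(1/24)*log2(1/24) = 0.191040; -(11/24)*log2(11/24) = 0.515868. H = 0.500000 + 0.191040 + 0.515868 = 1.2069

1.2069 bits


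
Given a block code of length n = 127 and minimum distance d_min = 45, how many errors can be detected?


Detection capability = d_min - 1 = 45 - 1 = 44

44 errors


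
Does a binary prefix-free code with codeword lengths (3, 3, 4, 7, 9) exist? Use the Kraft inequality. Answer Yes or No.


Kraft sum = sum(2^(-l_i)) = 0.3223, need <= 1. Result: satisfied (a binary prefix-free code with these lengths exists)

Yes


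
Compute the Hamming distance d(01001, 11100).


Count differing positions: ^ . ^ . ^ = 3 differences

3


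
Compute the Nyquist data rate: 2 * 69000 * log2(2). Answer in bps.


Rate = 2 * B * log2(M) = 2 * 69000 * 1.0 = 138000.0

138000.0 bps


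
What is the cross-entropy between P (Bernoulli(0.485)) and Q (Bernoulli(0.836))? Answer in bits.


H(P,Q) = -p*log2(q) - (1-p)*log2(1-q). -0.485*log2(0.836) = 0.125336; -0.515*log2(0.164) = 1.343240. H(P,Q) = 0.125336 + 1.343240 = 1.4686

1.4686 bits


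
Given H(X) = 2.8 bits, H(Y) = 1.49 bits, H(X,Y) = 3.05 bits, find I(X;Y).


I(X;Y) = H(X) + H(Y) - H(X,Y) = 2.8 + 1.49 - 3.05 = 1.24

1.24 bits


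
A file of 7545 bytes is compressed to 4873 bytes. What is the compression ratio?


Ratio = original / compressed = 7545 / 4873 = 1.5483

1.5483


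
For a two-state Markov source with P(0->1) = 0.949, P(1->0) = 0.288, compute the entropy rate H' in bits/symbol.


Stationary distribution: pi_0 = p10/(p01+p10) = 0.2328, pi_1 = 0.7672. Entropy rate H' = pi_0*H(p01) + pi_1*H(p10) = 0.2328*0.2906 + 0.7672*0.8661 = 0.7321

0.7321 bits/symbol


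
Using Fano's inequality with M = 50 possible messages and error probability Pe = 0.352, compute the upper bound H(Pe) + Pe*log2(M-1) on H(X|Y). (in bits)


H(Pe) = -Pe*log2(Pe) - (1-Pe)*log2(1-Pe) = -0.352*log2(0.352) - 0.648*log2(0.648) = 0.530236 + 0.405605 = 0.9358. Pe*log2(M-1) = 0.352*log2(49) = 1.976378. Bound = H(Pe) + Pe*log2(M-1) = 0.530236 + 0.405605 + 1.976378 = 2.9122

2.9122 bits


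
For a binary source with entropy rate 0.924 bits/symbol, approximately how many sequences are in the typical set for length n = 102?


log2|A_typical| = nH = 102 * 0.924 = 94.248, so |A_typical| ~ 2^94.248 = 2.352e+28

2.352e+28


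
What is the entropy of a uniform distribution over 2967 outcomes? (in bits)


H = log2(n) = log2(2967) = 11.5348

11.5348 bits


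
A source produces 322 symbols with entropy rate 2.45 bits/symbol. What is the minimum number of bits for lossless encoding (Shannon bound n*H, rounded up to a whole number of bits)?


Minimum bits >= n * H = 322 * 2.45 = 788.9, rounded up to a whole number of bits = 789

789 bits


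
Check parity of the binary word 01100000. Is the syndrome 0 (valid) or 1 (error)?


Syndrome = XOR of all bits = 0 XOR 1 XOR 1 XOR 0 XOR 0 XOR 0 XOR 0 XOR 0 = 0

0


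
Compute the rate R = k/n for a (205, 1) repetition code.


Rate = k/n = 1/205

1/205


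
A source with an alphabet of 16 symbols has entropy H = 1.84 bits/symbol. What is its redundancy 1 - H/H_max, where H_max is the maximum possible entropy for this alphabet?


H_max = log2(K) = log2(16) = 4.0 bits/symbol. Redundancy = 1 - H/H_max = 1 - 1.84/4.0 = 1 - 0.46 = 0.54

0.54


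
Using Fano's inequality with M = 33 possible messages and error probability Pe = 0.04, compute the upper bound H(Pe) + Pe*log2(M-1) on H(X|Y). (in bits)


H(Pe) = -Pe*log2(Pe) - (1-Pe)*log2(1-Pe) = -0.04*log2(0.04) - 0.96*log2(0.96) = 0.185754 + 0.056538 = 0.2423. Pe*log2(M-1) = 0.04*log2(32) = 0.200000. Bound = H(Pe) + Pe*log2(M-1) = 0.185754 + 0.056538 + 0.200000 = 0.4423

0.4423 bits


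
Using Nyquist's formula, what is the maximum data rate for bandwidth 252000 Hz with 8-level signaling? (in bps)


Rate = 2 * B * log2(M) = 2 * 252000 * 3.0 = 1512000.0

1512000.0 bps


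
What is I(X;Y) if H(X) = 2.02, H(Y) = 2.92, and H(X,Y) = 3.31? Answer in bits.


I(X;Y) = H(X) + H(Y) - H(X,Y) = 2.02 + 2.92 - 3.31 = 1.63

1.63 bits


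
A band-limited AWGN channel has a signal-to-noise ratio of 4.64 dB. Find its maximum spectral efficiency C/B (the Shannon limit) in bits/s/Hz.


SNR_linear = 10^(4.64/10) = 2.9107; C/B = log2(1 + SNR_linear) = log2(1 + 2.9107) = 1.9674

1.9674 bits/s/Hz


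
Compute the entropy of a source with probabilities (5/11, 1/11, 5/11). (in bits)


H = -sum(p_i * log2(p_i)). Terms: -(5/11)*log2(5/11) = 0.517047; -(1/11)*log2(1/11) = 0.314494; -(5/11)*log2(5/11) = 0.517047. H = 0.517047 + 0.314494 + 0.517047 = 1.3486

1.3486 bits


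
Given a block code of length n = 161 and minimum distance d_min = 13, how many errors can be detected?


Detection capability = d_min - 1 = 13 - 1 = 12

12 errors


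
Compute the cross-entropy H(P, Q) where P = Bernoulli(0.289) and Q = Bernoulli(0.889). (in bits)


H(P,Q) = -p*log2(q) - (1-p)*log2(1-q). -0.289*log2(0.889) = 0.049056; -0.711*log2(0.111) = 2.254843. H(P,Q) = 0.049056 + 2.254843 = 2.3039

2.3039 bits


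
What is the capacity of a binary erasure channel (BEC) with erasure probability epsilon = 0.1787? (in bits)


C = 1 - epsilon = 1 - 0.1787 = 0.8213

0.8213 bits


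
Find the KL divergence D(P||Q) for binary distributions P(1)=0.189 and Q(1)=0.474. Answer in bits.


KL = p*log2(p/q) + (1-p)*log2((1-p)/(1-q)) = 0.189*log2(0.189/0.474) + 0.811*log2(0.811/0.526) = 0.2559

0.2559 bits


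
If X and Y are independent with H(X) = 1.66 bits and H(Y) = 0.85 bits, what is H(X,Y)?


For independent variables, H(X,Y) = H(X) + H(Y) = 1.66 + 0.85 = 2.51

2.51 bits


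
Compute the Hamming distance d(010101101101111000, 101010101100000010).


Count differing positions: ^ ^ ^ ^ ^ ^ . . . . . ^ ^ ^ ^ . ^ . = 11 differences

11


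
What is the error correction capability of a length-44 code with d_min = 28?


Correction capability = floor((d-1)/2) = floor((28-1)/2) = 13

13 errors


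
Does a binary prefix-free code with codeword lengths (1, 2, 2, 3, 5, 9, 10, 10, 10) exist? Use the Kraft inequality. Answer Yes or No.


Kraft sum = sum(2^(-l_i)) = 1.1611, need <= 1. Result: violated (a binary prefix-free code with these lengths cannot exist)

No


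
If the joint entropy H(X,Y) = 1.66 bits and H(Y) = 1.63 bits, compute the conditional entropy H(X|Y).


H(X|Y) = H(X,Y) - H(Y) = 1.66 - 1.63 = 0.03

0.03 bits


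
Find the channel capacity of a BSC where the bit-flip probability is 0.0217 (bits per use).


H(p) = -p*log2(p) - (1-p)*log2(1-p) = -0.0217*log2(0.0217) - 0.9783*log2(0.9783) = 0.119918 + 0.030964 = 0.1509. C = 1 - H(p) = 1 - 0.1509 = 0.8491

0.8491 bits


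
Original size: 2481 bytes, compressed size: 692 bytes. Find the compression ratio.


Ratio = original / compressed = 2481 / 692 = 3.5853

3.5853


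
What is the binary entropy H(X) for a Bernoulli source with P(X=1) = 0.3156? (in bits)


H = -p*log2(p) - (1-p)*log2(1-p). -0.3156*log2(0.3156) = 0.525105; -0.6844*log2(0.6844) = 0.374427. H = 0.525105 + 0.374427 = 0.8995

0.8995 bits


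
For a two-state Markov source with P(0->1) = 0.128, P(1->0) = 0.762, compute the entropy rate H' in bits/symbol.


Stationary distribution: pi_0 = p10/(p01+p10) = 0.8562, pi_1 = 0.1438. Entropy rate H' = pi_0*H(p01) + pi_1*H(p10) = 0.8562*0.5519 + 0.1438*0.7917 = 0.5864

0.5864 bits/symbol


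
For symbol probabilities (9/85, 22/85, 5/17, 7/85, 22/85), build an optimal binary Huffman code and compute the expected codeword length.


Huffman construction (repeatedly merge the two least-probable nodes; each merge adds 1 bit to every symbol beneath it): 7/85 + 9/85 = 16/85; 16/85 + 22/85 = 38/85; 22/85 + 5/17 = 47/85; 38/85 + 47/85 = 1. Resulting codeword lengths (in the order the probabilities were given): (3, 2, 2, 3, 2). L_avg = sum(p_i * l_i) = 9/85*3 + 22/85*2 + 5/17*2 + 7/85*3 + 22/85*2 = 186/85 = 2.1882

2.1882 bits


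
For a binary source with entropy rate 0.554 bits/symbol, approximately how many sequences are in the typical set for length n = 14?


log2|A_typical| = nH = 14 * 0.554 = 7.756, so |A_typical| ~ 2^7.756 = 2.162e+02

2.162e+02


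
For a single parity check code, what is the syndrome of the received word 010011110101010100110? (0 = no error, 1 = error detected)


Syndrome = XOR of all bits = 0 XOR 1 XOR 0 XOR 0 XOR 1 XOR 1 XOR 1 XOR 1 XOR 0 XOR 1 XOR 0 XOR 1 XOR 0 XOR 1 XOR 0 XOR 1 XOR 0 XOR 0 XOR 1 XOR 1 XOR 0 = 1

1


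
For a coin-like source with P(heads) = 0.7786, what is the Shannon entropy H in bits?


H = -p*log2(p) - (1-p)*log2(1-p). -0.7786*log2(0.7786) = 0.281110; -0.2214*log2(0.2214) = 0.481605. H = 0.281110 + 0.481605 = 0.7627

0.7627 bits


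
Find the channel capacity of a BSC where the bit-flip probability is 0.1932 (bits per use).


H(p) = -p*log2(p) - (1-p)*log2(1-p) = -0.1932*log2(0.1932) - 0.8068*log2(0.8068) = 0.458238 + 0.249880 = 0.7081. C = 1 - H(p) = 1 - 0.7081 = 0.2919

0.2919 bits


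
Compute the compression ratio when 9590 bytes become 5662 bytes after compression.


Ratio = original / compressed = 9590 / 5662 = 1.6937

1.6937


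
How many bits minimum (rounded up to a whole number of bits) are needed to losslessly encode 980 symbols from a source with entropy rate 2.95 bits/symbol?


Minimum bits >= n * H = 980 * 2.95 = 2891.0, rounded up to a whole number of bits = 2891

2891 bits


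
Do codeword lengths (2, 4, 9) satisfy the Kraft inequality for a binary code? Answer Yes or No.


Kraft sum = sum(2^(-l_i)) = 0.3145, need <= 1. Result: satisfied (a binary prefix-free code with these lengths exists)

Yes


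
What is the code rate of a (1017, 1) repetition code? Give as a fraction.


Rate = k/n = 1/1017

1/1017


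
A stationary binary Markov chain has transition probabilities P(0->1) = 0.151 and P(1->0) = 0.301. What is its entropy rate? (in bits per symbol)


Stationary distribution: pi_0 = p10/(p01+p10) = 0.6659, pi_1 = 0.3341. Entropy rate H' = pi_0*H(p01) + pi_1*H(p10) = 0.6659*0.6123 + 0.3341*0.8825 = 0.7026

0.7026 bits/symbol


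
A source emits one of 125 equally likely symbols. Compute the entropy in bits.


H = log2(n) = log2(125) = 6.9658

6.9658 bits


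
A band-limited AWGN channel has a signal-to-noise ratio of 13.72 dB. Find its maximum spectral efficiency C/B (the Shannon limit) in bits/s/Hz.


SNR_linear = 10^(13.72/10) = 23.5505; C/B = log2(1 + SNR_linear) = log2(1 + 23.5505) = 4.6177

4.6177 bits/s/Hz


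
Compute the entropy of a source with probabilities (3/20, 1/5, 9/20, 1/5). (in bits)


H = -sum(p_i * log2(p_i)). Terms: -(3/20)*log2(3/20) = 0.410545; -(1/5)*log2(1/5) = 0.464386; -(9/20)*log2(9/20) = 0.518401; -(1/5)*log2(1/5) = 0.464386. H = 0.410545 + 0.464386 + 0.518401 + 0.464386 = 1.8577

1.8577 bits


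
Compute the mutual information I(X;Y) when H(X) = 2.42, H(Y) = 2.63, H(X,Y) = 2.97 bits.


I(X;Y) = H(X) + H(Y) - H(X,Y) = 2.42 + 2.63 - 2.97 = 2.08

2.08 bits


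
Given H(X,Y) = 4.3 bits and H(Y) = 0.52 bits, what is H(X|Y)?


H(X|Y) = H(X,Y) - H(Y) = 4.3 - 0.52 = 3.78

3.78 bits


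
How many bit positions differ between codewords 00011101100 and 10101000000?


Count differing positions: ^ . ^ ^ . ^ . ^ ^ . . = 6 differences

6


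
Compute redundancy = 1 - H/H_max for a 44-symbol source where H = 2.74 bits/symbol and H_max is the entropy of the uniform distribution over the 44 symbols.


H_max = log2(K) = log2(44) = 5.4594 bits/symbol. Redundancy = 1 - H/H_max = 1 - 2.74/5.4594 = 1 - 0.5019 = 0.4981

0.4981


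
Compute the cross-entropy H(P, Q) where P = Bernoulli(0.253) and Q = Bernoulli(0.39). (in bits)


H(P,Q) = -p*log2(q) - (1-p)*log2(1-q). -0.253*log2(0.39) = 0.343689; -0.747*log2(0.61) = 0.532700. H(P,Q) = 0.343689 + 0.532700 = 0.8764

0.8764 bits


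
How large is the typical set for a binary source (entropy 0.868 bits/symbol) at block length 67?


log2|A_typical| = nH = 67 * 0.868 = 58.156, so |A_typical| ~ 2^58.156 = 3.211e+17

3.211e+17


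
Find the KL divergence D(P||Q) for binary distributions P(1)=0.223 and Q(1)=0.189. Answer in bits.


KL = p*log2(p/q) + (1-p)*log2((1-p)/(1-q)) = 0.223*log2(0.223/0.189) + 0.777*log2(0.777/0.811) = 0.0052

0.0052 bits


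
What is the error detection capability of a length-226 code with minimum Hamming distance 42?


Detection capability = d_min - 1 = 42 - 1 = 41

41 errors


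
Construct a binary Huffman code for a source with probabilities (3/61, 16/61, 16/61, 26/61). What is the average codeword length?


Huffman construction (repeatedly merge the two least-probable nodes; each merge adds 1 bit to every symbol beneath it): 3/61 + 16/61 = 19/61; 16/61 + 19/61 = 35/61; 26/61 + 35/61 = 1. Resulting codeword lengths (in the order the probabilities were given): (3, 3, 2, 1). L_avg = sum(p_i * l_i) = 3/61*3 + 16/61*3 + 16/61*2 + 26/61*1 = 115/61 = 1.8852

1.8852 bits


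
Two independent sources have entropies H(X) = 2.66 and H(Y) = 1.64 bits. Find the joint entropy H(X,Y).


For independent variables, H(X,Y) = H(X) + H(Y) = 2.66 + 1.64 = 4.3

4.3 bits


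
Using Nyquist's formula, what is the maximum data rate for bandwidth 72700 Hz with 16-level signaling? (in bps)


Rate = 2 * B * log2(M) = 2 * 72700 * 4.0 = 581600.0

581600.0 bps


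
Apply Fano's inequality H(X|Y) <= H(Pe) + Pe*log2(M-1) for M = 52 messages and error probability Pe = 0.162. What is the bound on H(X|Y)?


H(Pe) = -Pe*log2(Pe) - (1-Pe)*log2(1-Pe) = -0.162*log2(0.162) - 0.838*log2(0.838) = 0.425401 + 0.213671 = 0.6391. Pe*log2(M-1) = 0.162*log2(51) = 0.918933. Bound = H(Pe) + Pe*log2(M-1) = 0.425401 + 0.213671 + 0.918933 = 1.558

1.558 bits


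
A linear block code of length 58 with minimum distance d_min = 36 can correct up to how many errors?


Correction capability = floor((d-1)/2) = floor((36-1)/2) = 17

17 errors


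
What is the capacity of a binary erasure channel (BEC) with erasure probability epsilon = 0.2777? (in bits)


C = 1 - epsilon = 1 - 0.2777 = 0.7223

0.7223 bits


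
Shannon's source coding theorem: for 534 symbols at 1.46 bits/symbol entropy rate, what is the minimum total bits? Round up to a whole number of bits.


Minimum bits >= n * H = 534 * 1.46 = 779.64, rounded up to a whole number of bits = 780

780 bits


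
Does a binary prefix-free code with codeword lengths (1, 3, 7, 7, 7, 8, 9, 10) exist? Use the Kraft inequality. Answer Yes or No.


Kraft sum = sum(2^(-l_i)) = 0.6553, need <= 1. Result: satisfied (a binary prefix-free code with these lengths exists)

Yes


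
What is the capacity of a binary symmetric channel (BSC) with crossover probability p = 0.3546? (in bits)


H(p) = -p*log2(p) - (1-p)*log2(1-p) = -0.3546*log2(0.3546) - 0.6454*log2(0.6454) = 0.530388 + 0.407721 = 0.9381. C = 1 - H(p) = 1 - 0.9381 = 0.0619

0.0619 bits


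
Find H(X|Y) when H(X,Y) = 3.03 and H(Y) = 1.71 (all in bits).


H(X|Y) = H(X,Y) - H(Y) = 3.03 - 1.71 = 1.32

1.32 bits


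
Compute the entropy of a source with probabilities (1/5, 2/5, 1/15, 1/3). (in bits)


H = -sum(p_i * log2(p_i)). Terms: -(1/5)*log2(1/5) = 0.464386; -(2/5)*log2(2/5) = 0.528771; -(1/15)*log2(1/15) = 0.260459; -(1/3)*log2(1/3) = 0.528321. H = 0.464386 + 0.528771 + 0.260459 + 0.528321 = 1.7819

1.7819 bits


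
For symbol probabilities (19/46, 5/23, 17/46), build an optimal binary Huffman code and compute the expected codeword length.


Huffman construction (repeatedly merge the two least-probable nodes; each merge adds 1 bit to every symbol beneath it): 5/23 + 17/46 = 27/46; 19/46 + 27/46 = 1. Resulting codeword lengths (in the order the probabilities were given): (1, 2, 2). L_avg = sum(p_i * l_i) = 19/46*1 + 5/23*2 + 17/46*2 = 73/46 = 1.587

1.587 bits


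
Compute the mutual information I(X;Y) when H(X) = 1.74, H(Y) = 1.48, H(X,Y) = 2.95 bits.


I(X;Y) = H(X) + H(Y) - H(X,Y) = 1.74 + 1.48 - 2.95 = 0.27

0.27 bits


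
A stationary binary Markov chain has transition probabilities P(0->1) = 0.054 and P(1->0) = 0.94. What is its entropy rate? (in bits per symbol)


Stationary distribution: pi_0 = p10/(p01+p10) = 0.9457, pi_1 = 0.0543. Entropy rate H' = pi_0*H(p01) + pi_1*H(p10) = 0.9457*0.3032 + 0.0543*0.3274 = 0.3045

0.3045 bits/symbol


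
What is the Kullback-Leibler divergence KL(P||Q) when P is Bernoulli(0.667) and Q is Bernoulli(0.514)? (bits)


KL = p*log2(p/q) + (1-p)*log2((1-p)/(1-q)) = 0.667*log2(0.667/0.514) + 0.333*log2(0.333/0.486) = 0.0691

0.0691 bits


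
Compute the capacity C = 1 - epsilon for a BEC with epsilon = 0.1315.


C = 1 - epsilon = 1 - 0.1315 = 0.8685

0.8685 bits


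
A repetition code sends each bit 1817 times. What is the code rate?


Rate = k/n = 1/1817

1/1817


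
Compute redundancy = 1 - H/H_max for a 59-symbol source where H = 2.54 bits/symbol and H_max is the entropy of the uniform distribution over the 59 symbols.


H_max = log2(K) = log2(59) = 5.8826 bits/symbol. Redundancy = 1 - H/H_max = 1 - 2.54/5.8826 = 1 - 0.4318 = 0.5682

0.5682


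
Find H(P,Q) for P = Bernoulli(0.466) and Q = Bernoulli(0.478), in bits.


H(P,Q) = -p*log2(q) - (1-p)*log2(1-q). -0.466*log2(0.478) = 0.496252; -0.534*log2(0.522) = 0.500827. H(P,Q) = 0.496252 + 0.500827 = 0.9971

0.9971 bits


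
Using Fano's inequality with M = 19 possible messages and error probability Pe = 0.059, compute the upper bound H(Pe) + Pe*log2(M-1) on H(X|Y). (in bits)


H(Pe) = -Pe*log2(Pe) - (1-Pe)*log2(1-Pe) = -0.059*log2(0.059) - 0.941*log2(0.941) = 0.240905 + 0.082557 = 0.3235. Pe*log2(M-1) = 0.059*log2(18) = 0.246026. Bound = H(Pe) + Pe*log2(M-1) = 0.240905 + 0.082557 + 0.246026 = 0.5695

0.5695 bits


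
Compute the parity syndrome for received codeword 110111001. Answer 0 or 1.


Syndrome = XOR of all bits = 1 XOR 1 XOR 0 XOR 1 XOR 1 XOR 1 XOR 0 XOR 0 XOR 1 = 0

0


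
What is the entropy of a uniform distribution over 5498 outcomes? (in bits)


H = log2(n) = log2(5498) = 12.4247

12.4247 bits


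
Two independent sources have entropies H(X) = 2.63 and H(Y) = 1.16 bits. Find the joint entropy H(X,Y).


For independent variables, H(X,Y) = H(X) + H(Y) = 2.63 + 1.16 = 3.79

3.79 bits


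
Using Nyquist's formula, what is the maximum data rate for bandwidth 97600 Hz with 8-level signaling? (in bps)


Rate = 2 * B * log2(M) = 2 * 97600 * 3.0 = 585600.0

585600.0 bps


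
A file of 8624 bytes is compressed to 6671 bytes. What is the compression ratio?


Ratio = original / compressed = 8624 / 6671 = 1.2928

1.2928


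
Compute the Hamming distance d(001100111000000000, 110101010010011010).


Count differing positions: ^ ^ ^ . . ^ ^ . ^ . ^ . . ^ ^ . ^ . = 10 differences

10


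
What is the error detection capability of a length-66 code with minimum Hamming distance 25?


Detection capability = d_min - 1 = 25 - 1 = 24

24 errors


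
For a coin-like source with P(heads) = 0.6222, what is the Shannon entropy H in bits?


H = -p*log2(p) - (1-p)*log2(1-p). -0.6222*log2(0.6222) = 0.425927; -0.3778*log2(0.3778) = 0.530547. H = 0.425927 + 0.530547 = 0.9565

0.9565 bits


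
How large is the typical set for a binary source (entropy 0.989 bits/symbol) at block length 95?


log2|A_typical| = nH = 95 * 0.989 = 93.955, so |A_typical| ~ 2^93.955 = 1.920e+28

1.920e+28


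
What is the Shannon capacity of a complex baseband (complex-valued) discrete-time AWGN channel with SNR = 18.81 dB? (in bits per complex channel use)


SNR_linear = 10^(18.81/10) = 76.0326; C = log2(1 + SNR_linear) = log2(1 + 76.0326) = 6.2674

6.2674 bits/channel use


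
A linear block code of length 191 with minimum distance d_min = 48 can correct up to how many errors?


Correction capability = floor((d-1)/2) = floor((48-1)/2) = 23

23 errors


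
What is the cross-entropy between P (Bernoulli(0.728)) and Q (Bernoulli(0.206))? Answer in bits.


H(P,Q) = -p*log2(q) - (1-p)*log2(1-q). -0.728*log2(0.206) = 1.659319; -0.272*log2(0.794) = 0.090519. H(P,Q) = 1.659319 + 0.090519 = 1.7498

1.7498 bits


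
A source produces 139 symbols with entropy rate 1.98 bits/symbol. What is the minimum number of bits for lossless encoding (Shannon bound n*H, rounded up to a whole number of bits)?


Minimum bits >= n * H = 139 * 1.98 = 275.22, rounded up to a whole number of bits = 276

276 bits


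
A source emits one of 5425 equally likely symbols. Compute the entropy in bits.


H = log2(n) = log2(5425) = 12.4054

12.4054 bits


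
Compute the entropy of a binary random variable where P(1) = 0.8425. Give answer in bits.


H = -p*log2(p) - (1-p)*log2(1-p). -0.8425*log2(0.8425) = 0.208309; -0.1575*log2(0.1575) = 0.419986. H = 0.208309 + 0.419986 = 0.6283

0.6283 bits


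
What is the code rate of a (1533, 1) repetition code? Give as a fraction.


Rate = k/n = 1/1533

1/1533


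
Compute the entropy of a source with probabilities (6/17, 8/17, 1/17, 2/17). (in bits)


H = -sum(p_i * log2(p_i)). Terms: -(6/17)*log2(6/17) = 0.530294; -(8/17)*log2(8/17) = 0.511747; -(1/17)*log2(1/17) = 0.240439; -(2/17)*log2(2/17) = 0.363231. H = 0.530294 + 0.511747 + 0.240439 + 0.363231 = 1.6457

1.6457 bits


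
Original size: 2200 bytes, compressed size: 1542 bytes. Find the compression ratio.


Ratio = original / compressed = 2200 / 1542 = 1.4267

1.4267


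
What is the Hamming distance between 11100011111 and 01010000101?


Count differing positions: ^ . ^ ^ . . ^ ^ . ^ . = 6 differences

6


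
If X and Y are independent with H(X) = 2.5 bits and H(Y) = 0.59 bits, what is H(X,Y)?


For independent variables, H(X,Y) = H(X) + H(Y) = 2.5 + 0.59 = 3.09

3.09 bits


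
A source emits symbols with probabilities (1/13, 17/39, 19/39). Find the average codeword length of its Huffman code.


Huffman construction (repeatedly merge the two least-probable nodes; each merge adds 1 bit to every symbol beneath it): 1/13 + 17/39 = 20/39; 19/39 + 20/39 = 1. Resulting codeword lengths (in the order the probabilities were given): (2, 2, 1). L_avg = sum(p_i * l_i) = 1/13*2 + 17/39*2 + 19/39*1 = 59/39 = 1.5128

1.5128 bits


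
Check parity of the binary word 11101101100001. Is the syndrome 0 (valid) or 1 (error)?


Syndrome = XOR of all bits = 1 XOR 1 XOR 1 XOR 0 XOR 1 XOR 1 XOR 0 XOR 1 XOR 1 XOR 0 XOR 0 XOR 0 XOR 0 XOR 1 = 0

0


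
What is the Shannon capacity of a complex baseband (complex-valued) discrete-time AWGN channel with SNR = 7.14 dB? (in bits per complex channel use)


SNR_linear = 10^(7.14/10) = 5.1761; C = log2(1 + SNR_linear) = log2(1 + 5.1761) = 2.6267

2.6267 bits/channel use
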